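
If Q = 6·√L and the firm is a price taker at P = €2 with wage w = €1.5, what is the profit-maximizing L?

MP_L = (1/2)·6·L^(-1/2) = 3·L^(-1/2).
Profit maximization for a price taker requires P·MP_L = w: 2·3·L^(-1/2) = 1.5.
So L^(-1/2) = 0.25, which gives L = 16.

L* = 16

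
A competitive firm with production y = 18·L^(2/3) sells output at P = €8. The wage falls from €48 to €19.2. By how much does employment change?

ΔL = 117

From P·MP_L = w with MP_L = 12·L^(-1/3), the labor demand is L(w) = (96/w)^(3).
At w = 48: L = 8. At w = 19.2: L = 125.
ΔL = 125 − 8 = 117.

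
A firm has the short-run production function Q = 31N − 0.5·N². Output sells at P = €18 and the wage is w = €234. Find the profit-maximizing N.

The marginal product of N is MP_N = 31 − N.
A price-taking firm hires until the value of the marginal product equals the wage: P·MP_N = w, so 18·(31 − N) = 234.
Then 31 − N = 13, giving N = 18.

N* = 18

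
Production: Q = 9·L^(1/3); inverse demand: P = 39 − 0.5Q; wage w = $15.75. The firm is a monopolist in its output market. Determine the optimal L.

L* = 8

Marginal revenue from the inverse demand is MR = 39 − Q.
The marginal product is MP_L = 3·L^(-2/3).
A monopolist hires until marginal revenue product equals the wage: MR·MP_L = w.
At L, Q = 9·L^(1/3). Substituting and solving: (39 − 9·L^(1/3))·3·L^(-2/3) = 15.75 gives L = 8.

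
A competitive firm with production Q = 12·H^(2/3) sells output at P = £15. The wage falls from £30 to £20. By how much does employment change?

ΔH = 152

From P·MP_H = w with MP_H = 8·H^(-1/3), the labor demand is H(w) = (120/w)^(3).
At w = 30: H = 64. At w = 20: H = 216.
ΔH = 216 − 64 = 152.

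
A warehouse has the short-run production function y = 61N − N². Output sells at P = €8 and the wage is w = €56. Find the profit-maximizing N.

The marginal product of N is MP_N = 61 − 2N.
A price-taking firm hires until the value of the marginal product equals the wage: P·MP_N = w, so 8·(61 − 2N) = 56.
Then 61 − 2N = 7, giving N = 27.

N* = 27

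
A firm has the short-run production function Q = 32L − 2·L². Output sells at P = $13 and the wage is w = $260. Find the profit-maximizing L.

The marginal product of L is MP_L = 32 − 4L.
A price-taking firm hires until the value of the marginal product equals the wage: P·MP_L = w, so 13·(32 − 4L) = 260.
Then 32 − 4L = 20, giving L = 3.

L* = 3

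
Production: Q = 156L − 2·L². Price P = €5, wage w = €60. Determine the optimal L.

The marginal product of L is MP_L = 156 − 4L.
A price-taking firm hires until the value of the marginal product equals the wage: P·MP_L = w, so 5·(156 − 4L) = 60.
Then 156 − 4L = 12, giving L = 36.

L* = 36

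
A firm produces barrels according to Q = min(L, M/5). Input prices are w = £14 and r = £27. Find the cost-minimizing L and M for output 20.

L* = 20, M* = 100

With a fixed-proportions technology, the cost-minimizing bundle uses no slack in either input: L = M/5 = Q.
So L = 20 and M = 5·20 = 100.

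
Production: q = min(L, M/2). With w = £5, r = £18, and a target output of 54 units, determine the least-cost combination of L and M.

With a fixed-proportions technology, the cost-minimizing bundle uses no slack in either input: L = M/2 = q.
So L = 54 and M = 2·54 = 108.

L* = 54, M* = 108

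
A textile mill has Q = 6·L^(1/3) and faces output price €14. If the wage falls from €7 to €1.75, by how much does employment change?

From P·MP_L = w with MP_L = 2·L^(-2/3), the labor demand is L(w) = (28/w)^(3/2).
At w = 7: L = 8. At w = 1.75: L = 64.
ΔL = 64 − 8 = 56.

ΔL = 56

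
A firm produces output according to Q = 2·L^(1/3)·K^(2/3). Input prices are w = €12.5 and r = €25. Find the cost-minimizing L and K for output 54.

L* = 27, K* = 27

Cost minimization requires the marginal rate of technical substitution to equal the input-price ratio: MP_L/MP_K = w/r.
Here MP_L/MP_K = (1/3)·(K/L)/(2/3) = 0.5·(K/L). Setting this equal to 12.5/25 = 0.5 gives K = L.
Substituting into Q = 54: 2·L^(1/3)·(L)^(2/3) = 54.
Solving, L = 27 and K = 27.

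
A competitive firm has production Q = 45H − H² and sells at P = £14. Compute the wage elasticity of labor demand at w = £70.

ε = -0.125

From P·MP_H = w with MP_H = 45 − 2H, labor demand is H(w) = (45 − w/14)/2.
dH/dw = −1/(28) = -1/28.
At w = 70, H = 20, so ε = (dH/dw)·(w/H) = (-1/28)·(70/20) = -0.125.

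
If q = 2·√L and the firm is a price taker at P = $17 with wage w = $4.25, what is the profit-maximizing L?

MP_L = (1/2)·2·L^(-1/2) = L^(-1/2).
Profit maximization for a price taker requires P·MP_L = w: 17·L^(-1/2) = 4.25.
So L^(-1/2) = 0.25, which gives L = 16.

L* = 16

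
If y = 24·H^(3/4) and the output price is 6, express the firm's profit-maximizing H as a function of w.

MP_H = (3/4)·24·H^(-1/4) = 18·H^(-1/4).
Setting P·MP_H = w: 108·H^(-1/4) = w.
Solving for H: H^(-1/4) = w/108, so H = (108/w)^(4).

H(w) = (108/w)^(4)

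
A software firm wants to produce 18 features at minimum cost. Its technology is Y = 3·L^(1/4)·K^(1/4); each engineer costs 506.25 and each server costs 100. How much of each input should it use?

Cost minimization requires the marginal rate of technical substitution to equal the input-price ratio: MP_L/MP_K = w/r.
Here MP_L/MP_K = (1/4)·(K/L)/(1/4) = (K/L). Setting this equal to 506.25/100 = 5.0625 gives K = 5.0625L.
Substituting into Y = 18: 3·L^(1/4)·(5.0625L)^(1/4) = 18.
Solving, L = 16 and K = 81.

L* = 16, K* = 81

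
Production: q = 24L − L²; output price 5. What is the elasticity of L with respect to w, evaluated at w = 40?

ε = -0.5

From P·MP_L = w with MP_L = 24 − 2L, labor demand is L(w) = (24 − w/5)/2.
dL/dw = −1/(10) = -0.1.
At w = 40, L = 8, so ε = (dL/dw)·(w/L) = (-0.1)·(40/8) = -0.5.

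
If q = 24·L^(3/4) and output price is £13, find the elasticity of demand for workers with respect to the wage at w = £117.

MP_L = (3/4)·24·L^(-1/4), so P·MP_L = w gives 234·L^(-1/4) = w.
Solving, L(w) = (234/w)^(4). This is a constant-elasticity form: L ∝ w^(−4), so ε = −4.

ε = -4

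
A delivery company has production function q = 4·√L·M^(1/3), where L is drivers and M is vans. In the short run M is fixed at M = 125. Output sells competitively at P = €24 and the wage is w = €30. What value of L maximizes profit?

With M = 125, MP_L = (1/2)·4·L^(-1/2)·125^(1/3) = 10·L^(-1/2).
Profit maximization for a price taker requires P·MP_L = w: 24·10·L^(-1/2) = 30.
So L^(-1/2) = 0.125, which gives L = 64.

L* = 64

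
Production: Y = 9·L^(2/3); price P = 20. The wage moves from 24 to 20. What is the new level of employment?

From P·MP_L = w with MP_L = 6·L^(-1/3), the labor demand is L(w) = (120/w)^(3).
At w = 24: L = 125. At w = 20: L = 216.

L* = 216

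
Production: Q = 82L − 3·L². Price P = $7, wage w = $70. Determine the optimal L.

The marginal product of L is MP_L = 82 − 6L.
A price-taking firm hires until the value of the marginal product equals the wage: P·MP_L = w, so 7·(82 − 6L) = 70.
Then 82 − 6L = 10, giving L = 12.

L* = 12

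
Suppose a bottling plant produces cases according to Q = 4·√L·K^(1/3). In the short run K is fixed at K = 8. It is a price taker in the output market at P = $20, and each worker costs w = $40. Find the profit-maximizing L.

With K = 8, MP_L = (1/2)·4·L^(-1/2)·8^(1/3) = 4·L^(-1/2).
Profit maximization for a price taker requires P·MP_L = w: 20·4·L^(-1/2) = 40.
So L^(-1/2) = 0.5, which gives L = 4.

L* = 4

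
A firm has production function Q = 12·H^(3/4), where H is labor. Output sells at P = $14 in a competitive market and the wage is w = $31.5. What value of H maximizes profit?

MP_H = (3/4)·12·H^(-1/4) = 9·H^(-1/4).
Profit maximization for a price taker requires P·MP_H = w: 14·9·H^(-1/4) = 31.5.
So H^(-1/4) = 0.25, which gives H = 256.

H* = 256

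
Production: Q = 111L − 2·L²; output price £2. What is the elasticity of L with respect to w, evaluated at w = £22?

From P·MP_L = w with MP_L = 111 − 4L, labor demand is L(w) = (111 − w/2)/4.
dL/dw = −1/(8) = -0.125.
At w = 22, L = 25, so ε = (dL/dw)·(w/L) = (-0.125)·(22/25) = -0.11.

ε = -0.11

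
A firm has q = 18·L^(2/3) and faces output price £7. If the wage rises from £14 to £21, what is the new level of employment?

From P·MP_L = w with MP_L = 12·L^(-1/3), the labor demand is L(w) = (84/w)^(3).
At w = 14: L = 216. At w = 21: L = 64.

L* = 64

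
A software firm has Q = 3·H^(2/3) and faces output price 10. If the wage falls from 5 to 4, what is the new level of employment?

H* = 125

From P·MP_H = w with MP_H = 2·H^(-1/3), the labor demand is H(w) = (20/w)^(3).
At w = 5: H = 64. At w = 4: H = 125.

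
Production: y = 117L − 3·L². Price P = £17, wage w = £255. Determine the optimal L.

L* = 17

The marginal product of L is MP_L = 117 − 6L.
A price-taking firm hires until the value of the marginal product equals the wage: P·MP_L = w, so 17·(117 − 6L) = 255.
Then 117 − 6L = 15, giving L = 17.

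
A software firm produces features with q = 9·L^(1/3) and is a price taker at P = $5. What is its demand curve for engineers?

L(w) = (15/w)^(3/2)

MP_L = (1/3)·9·L^(-2/3) = 3·L^(-2/3).
Setting P·MP_L = w: 15·L^(-2/3) = w.
Solving for L: L^(-2/3) = w/15, so L = (15/w)^(3/2).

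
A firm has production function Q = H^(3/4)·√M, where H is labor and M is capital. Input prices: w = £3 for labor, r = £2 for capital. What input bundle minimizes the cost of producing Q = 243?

Cost minimization requires the marginal rate of technical substitution to equal the input-price ratio: MP_H/MP_M = w/r.
Here MP_H/MP_M = (3/4)·(M/H)/(1/2) = 1.5·(M/H). Setting this equal to 3/2 = 1.5 gives M = H.
Substituting into Q = 243: H^(3/4)·(H)^(1/2) = 243.
Solving, H = 81 and M = 81.

H* = 81, M* = 81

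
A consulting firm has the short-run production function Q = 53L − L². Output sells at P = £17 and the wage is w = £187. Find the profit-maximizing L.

The marginal product of L is MP_L = 53 − 2L.
A price-taking firm hires until the value of the marginal product equals the wage: P·MP_L = w, so 17·(53 − 2L) = 187.
Then 53 − 2L = 11, giving L = 21.

L* = 21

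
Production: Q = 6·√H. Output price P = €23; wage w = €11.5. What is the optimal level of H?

MP_H = (1/2)·6·H^(-1/2) = 3·H^(-1/2).
Profit maximization for a price taker requires P·MP_H = w: 23·3·H^(-1/2) = 11.5.
So H^(-1/2) = 1/6, which gives H = 36.

H* = 36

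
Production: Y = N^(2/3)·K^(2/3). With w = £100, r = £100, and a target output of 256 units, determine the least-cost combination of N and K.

N* = 64, K* = 64

Cost minimization requires the marginal rate of technical substitution to equal the input-price ratio: MP_N/MP_K = w/r.
Here MP_N/MP_K = (2/3)·(K/N)/(2/3) = (K/N). Setting this equal to 100/100 = 1 gives K = N.
Substituting into Y = 256: N^(2/3)·(N)^(2/3) = 256.
Solving, N = 64 and K = 64.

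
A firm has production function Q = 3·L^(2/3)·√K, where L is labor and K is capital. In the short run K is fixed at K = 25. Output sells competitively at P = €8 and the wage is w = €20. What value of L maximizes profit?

With K = 25, MP_L = (2/3)·3·L^(-1/3)·25^(1/2) = 10·L^(-1/3).
Profit maximization for a price taker requires P·MP_L = w: 8·10·L^(-1/3) = 20.
So L^(-1/3) = 0.25, which gives L = 64.

L* = 64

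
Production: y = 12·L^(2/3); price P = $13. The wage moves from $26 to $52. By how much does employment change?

ΔL = -56

From P·MP_L = w with MP_L = 8·L^(-1/3), the labor demand is L(w) = (104/w)^(3).
At w = 26: L = 64. At w = 52: L = 8.
ΔL = 8 − 64 = -56.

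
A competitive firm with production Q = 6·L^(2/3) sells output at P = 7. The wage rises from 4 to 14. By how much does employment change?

ΔL = -335

From P·MP_L = w with MP_L = 4·L^(-1/3), the labor demand is L(w) = (28/w)^(3).
At w = 4: L = 343. At w = 14: L = 8.
ΔL = 8 − 343 = -335.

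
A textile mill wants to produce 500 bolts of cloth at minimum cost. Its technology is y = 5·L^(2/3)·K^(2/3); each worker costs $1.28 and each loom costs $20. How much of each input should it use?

Cost minimization requires the marginal rate of technical substitution to equal the input-price ratio: MP_L/MP_K = w/r.
Here MP_L/MP_K = (2/3)·(K/L)/(2/3) = (K/L). Setting this equal to 1.28/20 = 0.064 gives K = 0.064L.
Substituting into y = 500: 5·L^(2/3)·(0.064L)^(2/3) = 500.
Solving, L = 125 and K = 8.

L* = 125, K* = 8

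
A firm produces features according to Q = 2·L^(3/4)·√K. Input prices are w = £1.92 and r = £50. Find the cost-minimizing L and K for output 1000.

Cost minimization requires the marginal rate of technical substitution to equal the input-price ratio: MP_L/MP_K = w/r.
Here MP_L/MP_K = (3/4)·(K/L)/(1/2) = 1.5·(K/L). Setting this equal to 1.92/50 = 0.0384 gives K = 0.0256L.
Substituting into Q = 1000: 2·L^(3/4)·(0.0256L)^(1/2) = 1000.
Solving, L = 625 and K = 16.

L* = 625, K* = 16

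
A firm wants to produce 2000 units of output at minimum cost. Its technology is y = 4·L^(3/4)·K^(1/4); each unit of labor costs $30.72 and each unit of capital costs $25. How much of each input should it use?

Cost minimization requires the marginal rate of technical substitution to equal the input-price ratio: MP_L/MP_K = w/r.
Here MP_L/MP_K = (3/4)·(K/L)/(1/4) = 3·(K/L). Setting this equal to 30.72/25 = 1.2288 gives K = 0.4096L.
Substituting into y = 2000: 4·L^(3/4)·(0.4096L)^(1/4) = 2000.
Solving, L = 625 and K = 256.

L* = 625, K* = 256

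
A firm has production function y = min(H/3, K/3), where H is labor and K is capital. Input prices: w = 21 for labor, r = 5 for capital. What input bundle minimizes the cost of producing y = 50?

With a fixed-proportions technology, the cost-minimizing bundle uses no slack in either input: H/3 = K/3 = y.
So H = 3·50 = 150 and K = 3·50 = 150.

H* = 150, K* = 150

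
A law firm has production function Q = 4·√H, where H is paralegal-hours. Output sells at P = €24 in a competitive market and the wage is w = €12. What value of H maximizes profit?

H* = 16

MP_H = (1/2)·4·H^(-1/2) = 2·H^(-1/2).
Profit maximization for a price taker requires P·MP_H = w: 24·2·H^(-1/2) = 12.
So H^(-1/2) = 0.25, which gives H = 16.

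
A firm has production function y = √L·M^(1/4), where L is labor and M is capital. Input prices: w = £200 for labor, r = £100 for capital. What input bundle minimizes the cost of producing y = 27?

Cost minimization requires the marginal rate of technical substitution to equal the input-price ratio: MP_L/MP_M = w/r.
Here MP_L/MP_M = (1/2)·(M/L)/(1/4) = 2·(M/L). Setting this equal to 200/100 = 2 gives M = L.
Substituting into y = 27: L^(1/2)·(L)^(1/4) = 27.
Solving, L = 81 and M = 81.

L* = 81, M* = 81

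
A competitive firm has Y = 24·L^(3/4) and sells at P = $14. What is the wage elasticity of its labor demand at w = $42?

MP_L = (3/4)·24·L^(-1/4), so P·MP_L = w gives 252·L^(-1/4) = w.
Solving, L(w) = (252/w)^(4). This is a constant-elasticity form: L ∝ w^(−4), so ε = −4.

ε = -4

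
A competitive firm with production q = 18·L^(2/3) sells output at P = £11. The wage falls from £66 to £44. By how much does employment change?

ΔL = 19

From P·MP_L = w with MP_L = 12·L^(-1/3), the labor demand is L(w) = (132/w)^(3).
At w = 66: L = 8. At w = 44: L = 27.
ΔL = 27 − 8 = 19.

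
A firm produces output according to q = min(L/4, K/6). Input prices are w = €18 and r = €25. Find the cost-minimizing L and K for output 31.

L* = 124, K* = 186

With a fixed-proportions technology, the cost-minimizing bundle uses no slack in either input: L/4 = K/6 = q.
So L = 4·31 = 124 and K = 6·31 = 186.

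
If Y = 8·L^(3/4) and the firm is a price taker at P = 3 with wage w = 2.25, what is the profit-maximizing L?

MP_L = (3/4)·8·L^(-1/4) = 6·L^(-1/4).
Profit maximization for a price taker requires P·MP_L = w: 3·6·L^(-1/4) = 2.25.
So L^(-1/4) = 0.125, which gives L = 4096.

L* = 4096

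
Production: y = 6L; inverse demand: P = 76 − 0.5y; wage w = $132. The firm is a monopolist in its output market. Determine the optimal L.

L* = 9

Marginal revenue from the inverse demand is MR = 76 − y.
The marginal product is MP_L = 6.
A monopolist hires until marginal revenue product equals the wage: MR·MP_L = w.
(76 − 6L)·6 = 132, so L = 9.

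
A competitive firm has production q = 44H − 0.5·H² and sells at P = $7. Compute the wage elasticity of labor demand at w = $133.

ε = -0.76

From P·MP_H = w with MP_H = 44 − H, labor demand is H(w) = 44 − w/7.
dH/dw = −1/(7) = -1/7.
At w = 133, H = 25, so ε = (dH/dw)·(w/H) = (-1/7)·(133/25) = -0.76.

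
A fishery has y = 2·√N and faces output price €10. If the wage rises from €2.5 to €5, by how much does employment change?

From P·MP_N = w with MP_N = N^(-1/2), the labor demand is N(w) = (10/w)^(2).
At w = 2.5: N = 16. At w = 5: N = 4.
ΔN = 4 − 16 = -12.

ΔN = -12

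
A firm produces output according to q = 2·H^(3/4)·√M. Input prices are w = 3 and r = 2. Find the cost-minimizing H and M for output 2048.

H* = 256, M* = 256

Cost minimization requires the marginal rate of technical substitution to equal the input-price ratio: MP_H/MP_M = w/r.
Here MP_H/MP_M = (3/4)·(M/H)/(1/2) = 1.5·(M/H). Setting this equal to 3/2 = 1.5 gives M = H.
Substituting into q = 2048: 2·H^(3/4)·(H)^(1/2) = 2048.
Solving, H = 256 and M = 256.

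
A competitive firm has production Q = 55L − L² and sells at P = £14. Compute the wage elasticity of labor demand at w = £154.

ε = -0.25

From P·MP_L = w with MP_L = 55 − 2L, labor demand is L(w) = (55 − w/14)/2.
dL/dw = −1/(28) = -1/28.
At w = 154, L = 22, so ε = (dL/dw)·(w/L) = (-1/28)·(154/22) = -0.25.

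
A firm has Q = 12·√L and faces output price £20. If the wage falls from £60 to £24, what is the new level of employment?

L* = 25

From P·MP_L = w with MP_L = 6·L^(-1/2), the labor demand is L(w) = (120/w)^(2).
At w = 60: L = 4. At w = 24: L = 25.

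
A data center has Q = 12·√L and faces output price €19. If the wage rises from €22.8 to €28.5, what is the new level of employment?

L* = 16

From P·MP_L = w with MP_L = 6·L^(-1/2), the labor demand is L(w) = (114/w)^(2).
At w = 22.8: L = 25. At w = 28.5: L = 16.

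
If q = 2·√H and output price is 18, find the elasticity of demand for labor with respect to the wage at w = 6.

ε = -2

MP_H = (1/2)·2·H^(-1/2), so P·MP_H = w gives 18·H^(-1/2) = w.
Solving, H(w) = (18/w)^(2). This is a constant-elasticity form: H ∝ w^(−2), so ε = −2.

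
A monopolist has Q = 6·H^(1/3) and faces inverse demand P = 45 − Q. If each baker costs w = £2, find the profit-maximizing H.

Marginal revenue from the inverse demand is MR = 45 − 2Q.
The marginal product is MP_H = 2·H^(-2/3).
A monopolist hires until marginal revenue product equals the wage: MR·MP_H = w.
At H, Q = 6·H^(1/3). Substituting and solving: (45 − 12·H^(1/3))·2·H^(-2/3) = 2 gives H = 27.

H* = 27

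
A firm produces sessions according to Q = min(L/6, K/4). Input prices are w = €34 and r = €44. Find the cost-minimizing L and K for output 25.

With a fixed-proportions technology, the cost-minimizing bundle uses no slack in either input: L/6 = K/4 = Q.
So L = 6·25 = 150 and K = 4·25 = 100.

L* = 150, K* = 100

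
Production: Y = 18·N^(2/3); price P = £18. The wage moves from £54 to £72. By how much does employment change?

From P·MP_N = w with MP_N = 12·N^(-1/3), the labor demand is N(w) = (216/w)^(3).
At w = 54: N = 64. At w = 72: N = 27.
ΔN = 27 − 64 = -37.

ΔN = -37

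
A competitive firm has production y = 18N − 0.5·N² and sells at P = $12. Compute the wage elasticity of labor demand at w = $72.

From P·MP_N = w with MP_N = 18 − N, labor demand is N(w) = 18 − w/12.
dN/dw = −1/(12) = -1/12.
At w = 72, N = 12, so ε = (dN/dw)·(w/N) = (-1/12)·(72/12) = -0.5.

ε = -0.5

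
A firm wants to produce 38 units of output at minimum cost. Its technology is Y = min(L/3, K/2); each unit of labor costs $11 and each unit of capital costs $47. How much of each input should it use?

L* = 114, K* = 76

With a fixed-proportions technology, the cost-minimizing bundle uses no slack in either input: L/3 = K/2 = Y.
So L = 3·38 = 114 and K = 2·38 = 76.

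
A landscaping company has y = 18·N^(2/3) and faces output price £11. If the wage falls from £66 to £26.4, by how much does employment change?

ΔN = 117

From P·MP_N = w with MP_N = 12·N^(-1/3), the labor demand is N(w) = (132/w)^(3).
At w = 66: N = 8. At w = 26.4: N = 125.
ΔN = 125 − 8 = 117.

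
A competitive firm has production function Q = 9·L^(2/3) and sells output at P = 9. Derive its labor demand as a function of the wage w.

MP_L = (2/3)·9·L^(-1/3) = 6·L^(-1/3).
Setting P·MP_L = w: 54·L^(-1/3) = w.
Solving for L: L^(-1/3) = w/54, so L = (54/w)^(3).

L(w) = 157464/w³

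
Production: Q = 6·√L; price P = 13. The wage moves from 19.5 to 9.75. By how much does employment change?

From P·MP_L = w with MP_L = 3·L^(-1/2), the labor demand is L(w) = (39/w)^(2).
At w = 19.5: L = 4. At w = 9.75: L = 16.
ΔL = 16 − 4 = 12.

ΔL = 12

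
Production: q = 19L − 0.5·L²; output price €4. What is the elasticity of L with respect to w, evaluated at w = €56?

ε = -2.8

From P·MP_L = w with MP_L = 19 − L, labor demand is L(w) = 19 − w/4.
dL/dw = −1/(4) = -0.25.
At w = 56, L = 5, so ε = (dL/dw)·(w/L) = (-0.25)·(56/5) = -2.8.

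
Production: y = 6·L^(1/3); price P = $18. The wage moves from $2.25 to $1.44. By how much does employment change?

From P·MP_L = w with MP_L = 2·L^(-2/3), the labor demand is L(w) = (36/w)^(3/2).
At w = 2.25: L = 64. At w = 1.44: L = 125.
ΔL = 125 − 64 = 61.

ΔL = 61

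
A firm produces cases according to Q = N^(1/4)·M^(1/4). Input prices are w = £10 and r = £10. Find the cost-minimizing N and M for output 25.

N* = 625, M* = 625

Cost minimization requires the marginal rate of technical substitution to equal the input-price ratio: MP_N/MP_M = w/r.
Here MP_N/MP_M = (1/4)·(M/N)/(1/4) = (M/N). Setting this equal to 10/10 = 1 gives M = N.
Substituting into Q = 25: N^(1/4)·(N)^(1/4) = 25.
Solving, N = 625 and M = 625.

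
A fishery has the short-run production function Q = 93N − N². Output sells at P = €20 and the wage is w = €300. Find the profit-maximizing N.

The marginal product of N is MP_N = 93 − 2N.
A price-taking firm hires until the value of the marginal product equals the wage: P·MP_N = w, so 20·(93 − 2N) = 300.
Then 93 − 2N = 15, giving N = 39.

N* = 39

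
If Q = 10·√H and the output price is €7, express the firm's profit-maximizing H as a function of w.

H(w) = 1225/w²

MP_H = (1/2)·10·H^(-1/2) = 5·H^(-1/2).
Setting P·MP_H = w: 35·H^(-1/2) = w.
Solving for H: H^(-1/2) = w/35, so H = (35/w)^(2).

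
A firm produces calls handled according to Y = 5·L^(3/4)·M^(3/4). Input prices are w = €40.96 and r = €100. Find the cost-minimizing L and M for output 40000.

Cost minimization requires the marginal rate of technical substitution to equal the input-price ratio: MP_L/MP_M = w/r.
Here MP_L/MP_M = (3/4)·(M/L)/(3/4) = (M/L). Setting this equal to 40.96/100 = 0.4096 gives M = 0.4096L.
Substituting into Y = 40000: 5·L^(3/4)·(0.4096L)^(3/4) = 40000.
Solving, L = 625 and M = 256.

L* = 625, M* = 256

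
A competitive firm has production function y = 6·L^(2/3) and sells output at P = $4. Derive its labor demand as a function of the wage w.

L(w) = 4096/w³

MP_L = (2/3)·6·L^(-1/3) = 4·L^(-1/3).
Setting P·MP_L = w: 16·L^(-1/3) = w.
Solving for L: L^(-1/3) = w/16, so L = (16/w)^(3).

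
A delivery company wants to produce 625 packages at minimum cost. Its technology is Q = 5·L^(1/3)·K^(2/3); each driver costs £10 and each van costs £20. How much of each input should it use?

L* = 125, K* = 125

Cost minimization requires the marginal rate of technical substitution to equal the input-price ratio: MP_L/MP_K = w/r.
Here MP_L/MP_K = (1/3)·(K/L)/(2/3) = 0.5·(K/L). Setting this equal to 10/20 = 0.5 gives K = L.
Substituting into Q = 625: 5·L^(1/3)·(L)^(2/3) = 625.
Solving, L = 125 and K = 125.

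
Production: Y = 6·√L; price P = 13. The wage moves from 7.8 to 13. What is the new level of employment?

L* = 9

From P·MP_L = w with MP_L = 3·L^(-1/2), the labor demand is L(w) = (39/w)^(2).
At w = 7.8: L = 25. At w = 13: L = 9.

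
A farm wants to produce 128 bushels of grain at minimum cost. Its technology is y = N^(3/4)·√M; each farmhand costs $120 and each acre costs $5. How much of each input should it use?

Cost minimization requires the marginal rate of technical substitution to equal the input-price ratio: MP_N/MP_M = w/r.
Here MP_N/MP_M = (3/4)·(M/N)/(1/2) = 1.5·(M/N). Setting this equal to 120/5 = 24 gives M = 16N.
Substituting into y = 128: N^(3/4)·(16N)^(1/2) = 128.
Solving, N = 16 and M = 256.

N* = 16, M* = 256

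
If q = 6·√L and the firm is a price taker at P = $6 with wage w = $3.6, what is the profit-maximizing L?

MP_L = (1/2)·6·L^(-1/2) = 3·L^(-1/2).
Profit maximization for a price taker requires P·MP_L = w: 6·3·L^(-1/2) = 3.6.
So L^(-1/2) = 0.2, which gives L = 25.

L* = 25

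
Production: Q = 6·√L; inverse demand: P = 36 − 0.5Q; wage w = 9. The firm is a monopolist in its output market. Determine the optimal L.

L* = 16

Marginal revenue from the inverse demand is MR = 36 − Q.
The marginal product is MP_L = 3·L^(-1/2).
A monopolist hires until marginal revenue product equals the wage: MR·MP_L = w.
At L, Q = 6·√L. Substituting and solving: (36 − 6·√L)·3·L^(-1/2) = 9 gives L = 16.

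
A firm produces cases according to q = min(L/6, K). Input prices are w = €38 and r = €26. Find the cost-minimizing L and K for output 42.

L* = 252, K* = 42

With a fixed-proportions technology, the cost-minimizing bundle uses no slack in either input: L/6 = K = q.
So L = 6·42 = 252 and K = 42.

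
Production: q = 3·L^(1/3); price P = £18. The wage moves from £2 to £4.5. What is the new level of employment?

L* = 8

From P·MP_L = w with MP_L = L^(-2/3), the labor demand is L(w) = (18/w)^(3/2).
At w = 2: L = 27. At w = 4.5: L = 8.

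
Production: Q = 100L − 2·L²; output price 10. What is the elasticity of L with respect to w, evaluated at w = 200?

From P·MP_L = w with MP_L = 100 − 4L, labor demand is L(w) = (100 − w/10)/4.
dL/dw = −1/(40) = -0.025.
At w = 200, L = 20, so ε = (dL/dw)·(w/L) = (-0.025)·(200/20) = -0.25.

ε = -0.25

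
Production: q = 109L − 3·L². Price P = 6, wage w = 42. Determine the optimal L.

The marginal product of L is MP_L = 109 − 6L.
A price-taking firm hires until the value of the marginal product equals the wage: P·MP_L = w, so 6·(109 − 6L) = 42.
Then 109 − 6L = 7, giving L = 17.

L* = 17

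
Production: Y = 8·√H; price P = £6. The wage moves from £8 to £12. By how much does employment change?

ΔH = -5

From P·MP_H = w with MP_H = 4·H^(-1/2), the labor demand is H(w) = (24/w)^(2).
At w = 8: H = 9. At w = 12: H = 4.
ΔH = 4 − 9 = -5.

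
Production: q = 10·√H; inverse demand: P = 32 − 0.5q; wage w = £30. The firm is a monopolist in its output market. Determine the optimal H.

H* = 4

Marginal revenue from the inverse demand is MR = 32 − q.
The marginal product is MP_H = 5·H^(-1/2).
A monopolist hires until marginal revenue product equals the wage: MR·MP_H = w.
At H, q = 10·√H. Substituting and solving: (32 − 10·√H)·5·H^(-1/2) = 30 gives H = 4.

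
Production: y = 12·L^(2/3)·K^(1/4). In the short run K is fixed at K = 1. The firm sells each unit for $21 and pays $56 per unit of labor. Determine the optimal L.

L* = 27

With K = 1, MP_L = (2/3)·12·L^(-1/3)·1^(1/4) = 8·L^(-1/3).
Profit maximization for a price taker requires P·MP_L = w: 21·8·L^(-1/3) = 56.
So L^(-1/3) = 1/3, which gives L = 27.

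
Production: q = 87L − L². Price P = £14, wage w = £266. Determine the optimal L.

L* = 34

The marginal product of L is MP_L = 87 − 2L.
A price-taking firm hires until the value of the marginal product equals the wage: P·MP_L = w, so 14·(87 − 2L) = 266.
Then 87 − 2L = 19, giving L = 34.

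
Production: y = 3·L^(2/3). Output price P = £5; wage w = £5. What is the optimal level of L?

MP_L = (2/3)·3·L^(-1/3) = 2·L^(-1/3).
Profit maximization for a price taker requires P·MP_L = w: 5·2·L^(-1/3) = 5.
So L^(-1/3) = 0.5, which gives L = 8.

L* = 8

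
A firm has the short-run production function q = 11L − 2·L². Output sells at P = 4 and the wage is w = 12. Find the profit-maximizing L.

L* = 2

The marginal product of L is MP_L = 11 − 4L.
A price-taking firm hires until the value of the marginal product equals the wage: P·MP_L = w, so 4·(11 − 4L) = 12.
Then 11 − 4L = 3, giving L = 2.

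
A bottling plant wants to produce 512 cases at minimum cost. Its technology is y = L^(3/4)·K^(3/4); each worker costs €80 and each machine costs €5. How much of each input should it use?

Cost minimization requires the marginal rate of technical substitution to equal the input-price ratio: MP_L/MP_K = w/r.
Here MP_L/MP_K = (3/4)·(K/L)/(3/4) = (K/L). Setting this equal to 80/5 = 16 gives K = 16L.
Substituting into y = 512: L^(3/4)·(16L)^(3/4) = 512.
Solving, L = 16 and K = 256.

L* = 16, K* = 256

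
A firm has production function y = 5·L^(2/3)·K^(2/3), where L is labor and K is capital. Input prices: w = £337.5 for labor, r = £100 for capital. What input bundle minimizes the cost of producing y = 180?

Cost minimization requires the marginal rate of technical substitution to equal the input-price ratio: MP_L/MP_K = w/r.
Here MP_L/MP_K = (2/3)·(K/L)/(2/3) = (K/L). Setting this equal to 337.5/100 = 3.375 gives K = 3.375L.
Substituting into y = 180: 5·L^(2/3)·(3.375L)^(2/3) = 180.
Solving, L = 8 and K = 27.

L* = 8, K* = 27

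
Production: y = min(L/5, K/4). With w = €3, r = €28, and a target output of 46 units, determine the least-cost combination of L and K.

With a fixed-proportions technology, the cost-minimizing bundle uses no slack in either input: L/5 = K/4 = y.
So L = 5·46 = 230 and K = 4·46 = 184.

L* = 230, K* = 184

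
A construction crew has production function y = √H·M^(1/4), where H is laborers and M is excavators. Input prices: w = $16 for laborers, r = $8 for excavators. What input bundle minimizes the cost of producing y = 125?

Cost minimization requires the marginal rate of technical substitution to equal the input-price ratio: MP_H/MP_M = w/r.
Here MP_H/MP_M = (1/2)·(M/H)/(1/4) = 2·(M/H). Setting this equal to 16/8 = 2 gives M = H.
Substituting into y = 125: H^(1/2)·(H)^(1/4) = 125.
Solving, H = 625 and M = 625.

H* = 625, M* = 625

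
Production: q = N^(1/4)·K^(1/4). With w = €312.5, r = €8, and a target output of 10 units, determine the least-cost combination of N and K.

Cost minimization requires the marginal rate of technical substitution to equal the input-price ratio: MP_N/MP_K = w/r.
Here MP_N/MP_K = (1/4)·(K/N)/(1/4) = (K/N). Setting this equal to 312.5/8 = 39.0625 gives K = 39.0625N.
Substituting into q = 10: N^(1/4)·(39.0625N)^(1/4) = 10.
Solving, N = 16 and K = 625.

N* = 16, K* = 625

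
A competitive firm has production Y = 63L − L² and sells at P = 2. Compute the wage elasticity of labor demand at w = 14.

ε = -0.125

From P·MP_L = w with MP_L = 63 − 2L, labor demand is L(w) = (63 − w/2)/2.
dL/dw = −1/(4) = -0.25.
At w = 14, L = 28, so ε = (dL/dw)·(w/L) = (-0.25)·(14/28) = -0.125.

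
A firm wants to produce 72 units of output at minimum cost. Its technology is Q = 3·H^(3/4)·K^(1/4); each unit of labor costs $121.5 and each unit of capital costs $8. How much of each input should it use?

Cost minimization requires the marginal rate of technical substitution to equal the input-price ratio: MP_H/MP_K = w/r.
Here MP_H/MP_K = (3/4)·(K/H)/(1/4) = 3·(K/H). Setting this equal to 121.5/8 = 15.1875 gives K = 5.0625H.
Substituting into Q = 72: 3·H^(3/4)·(5.0625H)^(1/4) = 72.
Solving, H = 16 and K = 81.

H* = 16, K* = 81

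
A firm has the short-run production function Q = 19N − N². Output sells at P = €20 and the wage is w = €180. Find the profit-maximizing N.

The marginal product of N is MP_N = 19 − 2N.
A price-taking firm hires until the value of the marginal product equals the wage: P·MP_N = w, so 20·(19 − 2N) = 180.
Then 19 − 2N = 9, giving N = 5.

N* = 5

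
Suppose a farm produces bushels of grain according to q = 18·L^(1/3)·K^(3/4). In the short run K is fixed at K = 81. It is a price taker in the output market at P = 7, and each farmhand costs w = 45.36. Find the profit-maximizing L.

With K = 81, MP_L = (1/3)·18·L^(-2/3)·81^(3/4) = 162·L^(-2/3).
Profit maximization for a price taker requires P·MP_L = w: 7·162·L^(-2/3) = 45.36.
So L^(-2/3) = 0.04, which gives L = 125.

L* = 125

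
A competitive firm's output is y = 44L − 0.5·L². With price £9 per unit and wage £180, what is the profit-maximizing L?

L* = 24

The marginal product of L is MP_L = 44 − L.
A price-taking firm hires until the value of the marginal product equals the wage: P·MP_L = w, so 9·(44 − L) = 180.
Then 44 − L = 20, giving L = 24.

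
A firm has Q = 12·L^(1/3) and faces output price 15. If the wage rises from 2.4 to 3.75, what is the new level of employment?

L* = 64

From P·MP_L = w with MP_L = 4·L^(-2/3), the labor demand is L(w) = (60/w)^(3/2).
At w = 2.4: L = 125. At w = 3.75: L = 64.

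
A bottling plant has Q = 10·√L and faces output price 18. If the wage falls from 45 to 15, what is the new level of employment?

From P·MP_L = w with MP_L = 5·L^(-1/2), the labor demand is L(w) = (90/w)^(2).
At w = 45: L = 4. At w = 15: L = 36.

L* = 36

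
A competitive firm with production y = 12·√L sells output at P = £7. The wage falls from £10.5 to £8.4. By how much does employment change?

ΔL = 9

From P·MP_L = w with MP_L = 6·L^(-1/2), the labor demand is L(w) = (42/w)^(2).
At w = 10.5: L = 16. At w = 8.4: L = 25.
ΔL = 25 − 16 = 9.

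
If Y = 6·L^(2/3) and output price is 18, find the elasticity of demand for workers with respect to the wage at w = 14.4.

ε = -3

MP_L = (2/3)·6·L^(-1/3), so P·MP_L = w gives 72·L^(-1/3) = w.
Solving, L(w) = (72/w)^(3). This is a constant-elasticity form: L ∝ w^(−3), so ε = −3.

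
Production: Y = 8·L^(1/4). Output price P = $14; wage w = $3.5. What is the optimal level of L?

L* = 16

MP_L = (1/4)·8·L^(-3/4) = 2·L^(-3/4).
Profit maximization for a price taker requires P·MP_L = w: 14·2·L^(-3/4) = 3.5.
So L^(-3/4) = 0.125, which gives L = 16.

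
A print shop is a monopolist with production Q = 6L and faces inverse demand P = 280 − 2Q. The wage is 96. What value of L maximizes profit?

L* = 11

Marginal revenue from the inverse demand is MR = 280 − 4Q.
The marginal product is MP_L = 6.
A monopolist hires until marginal revenue product equals the wage: MR·MP_L = w.
(280 − 24L)·6 = 96, so L = 11.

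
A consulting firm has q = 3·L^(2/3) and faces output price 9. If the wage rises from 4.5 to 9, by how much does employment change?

ΔL = -56

From P·MP_L = w with MP_L = 2·L^(-1/3), the labor demand is L(w) = (18/w)^(3).
At w = 4.5: L = 64. At w = 9: L = 8.
ΔL = 8 − 64 = -56.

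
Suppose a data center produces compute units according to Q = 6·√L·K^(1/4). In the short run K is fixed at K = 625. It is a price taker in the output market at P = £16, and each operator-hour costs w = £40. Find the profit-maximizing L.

L* = 36

With K = 625, MP_L = (1/2)·6·L^(-1/2)·625^(1/4) = 15·L^(-1/2).
Profit maximization for a price taker requires P·MP_L = w: 16·15·L^(-1/2) = 40.
So L^(-1/2) = 1/6, which gives L = 36.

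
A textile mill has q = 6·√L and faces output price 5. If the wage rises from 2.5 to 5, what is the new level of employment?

From P·MP_L = w with MP_L = 3·L^(-1/2), the labor demand is L(w) = (15/w)^(2).
At w = 2.5: L = 36. At w = 5: L = 9.

L* = 9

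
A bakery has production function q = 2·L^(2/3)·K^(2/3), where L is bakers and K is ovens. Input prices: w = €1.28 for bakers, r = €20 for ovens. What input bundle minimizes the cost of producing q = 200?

L* = 125, K* = 8

Cost minimization requires the marginal rate of technical substitution to equal the input-price ratio: MP_L/MP_K = w/r.
Here MP_L/MP_K = (2/3)·(K/L)/(2/3) = (K/L). Setting this equal to 1.28/20 = 0.064 gives K = 0.064L.
Substituting into q = 200: 2·L^(2/3)·(0.064L)^(2/3) = 200.
Solving, L = 125 and K = 8.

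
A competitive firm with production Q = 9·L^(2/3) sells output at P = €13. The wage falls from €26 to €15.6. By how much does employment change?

ΔL = 98

From P·MP_L = w with MP_L = 6·L^(-1/3), the labor demand is L(w) = (78/w)^(3).
At w = 26: L = 27. At w = 15.6: L = 125.
ΔL = 125 − 27 = 98.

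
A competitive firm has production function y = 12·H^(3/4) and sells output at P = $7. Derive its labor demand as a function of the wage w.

H(w) = (63/w)^(4)

MP_H = (3/4)·12·H^(-1/4) = 9·H^(-1/4).
Setting P·MP_H = w: 63·H^(-1/4) = w.
Solving for H: H^(-1/4) = w/63, so H = (63/w)^(4).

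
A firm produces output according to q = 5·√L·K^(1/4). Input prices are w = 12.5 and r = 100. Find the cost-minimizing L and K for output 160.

Cost minimization requires the marginal rate of technical substitution to equal the input-price ratio: MP_L/MP_K = w/r.
Here MP_L/MP_K = (1/2)·(K/L)/(1/4) = 2·(K/L). Setting this equal to 12.5/100 = 0.125 gives K = 0.0625L.
Substituting into q = 160: 5·L^(1/2)·(0.0625L)^(1/4) = 160.
Solving, L = 256 and K = 16.

L* = 256, K* = 16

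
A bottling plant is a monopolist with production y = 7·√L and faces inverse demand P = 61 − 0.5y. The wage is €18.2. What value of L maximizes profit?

L* = 25

Marginal revenue from the inverse demand is MR = 61 − y.
The marginal product is MP_L = 3.5·L^(-1/2).
A monopolist hires until marginal revenue product equals the wage: MR·MP_L = w.
At L, y = 7·√L. Substituting and solving: (61 − 7·√L)·3.5·L^(-1/2) = 18.2 gives L = 25.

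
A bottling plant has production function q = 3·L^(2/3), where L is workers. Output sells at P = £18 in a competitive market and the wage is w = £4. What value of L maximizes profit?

MP_L = (2/3)·3·L^(-1/3) = 2·L^(-1/3).
Profit maximization for a price taker requires P·MP_L = w: 18·2·L^(-1/3) = 4.
So L^(-1/3) = 1/9, which gives L = 729.

L* = 729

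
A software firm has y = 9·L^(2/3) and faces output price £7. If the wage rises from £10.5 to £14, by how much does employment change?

ΔL = -37

From P·MP_L = w with MP_L = 6·L^(-1/3), the labor demand is L(w) = (42/w)^(3).
At w = 10.5: L = 64. At w = 14: L = 27.
ΔL = 27 − 64 = -37.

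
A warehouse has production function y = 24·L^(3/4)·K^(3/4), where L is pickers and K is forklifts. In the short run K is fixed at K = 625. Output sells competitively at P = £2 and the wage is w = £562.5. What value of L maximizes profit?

With K = 625, MP_L = (3/4)·24·L^(-1/4)·625^(3/4) = 2250·L^(-1/4).
Profit maximization for a price taker requires P·MP_L = w: 2·2250·L^(-1/4) = 562.5.
So L^(-1/4) = 0.125, which gives L = 4096.

L* = 4096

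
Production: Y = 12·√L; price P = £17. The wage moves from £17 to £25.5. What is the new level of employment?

From P·MP_L = w with MP_L = 6·L^(-1/2), the labor demand is L(w) = (102/w)^(2).
At w = 17: L = 36. At w = 25.5: L = 16.

L* = 16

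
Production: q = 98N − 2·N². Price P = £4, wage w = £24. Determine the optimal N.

N* = 23

The marginal product of N is MP_N = 98 − 4N.
A price-taking firm hires until the value of the marginal product equals the wage: P·MP_N = w, so 4·(98 − 4N) = 24.
Then 98 − 4N = 6, giving N = 23.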